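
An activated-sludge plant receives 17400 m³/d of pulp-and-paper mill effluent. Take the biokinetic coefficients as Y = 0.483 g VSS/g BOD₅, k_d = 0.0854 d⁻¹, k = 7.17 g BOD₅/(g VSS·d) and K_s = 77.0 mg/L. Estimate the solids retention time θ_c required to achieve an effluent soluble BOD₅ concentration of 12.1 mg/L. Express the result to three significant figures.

θ_c ≈ 2.60 d

Specific growth rate at S = 12.1 mg/L: μ = YkS/(K_s+S) = 0.483·7.17·12.1/(77.0+12.1) = 0.4703 d⁻¹.
Then 1/θ_c = μ − k_d = 0.4703 − 0.0854 = 0.3849 d⁻¹, giving θ_c = 2.598 d.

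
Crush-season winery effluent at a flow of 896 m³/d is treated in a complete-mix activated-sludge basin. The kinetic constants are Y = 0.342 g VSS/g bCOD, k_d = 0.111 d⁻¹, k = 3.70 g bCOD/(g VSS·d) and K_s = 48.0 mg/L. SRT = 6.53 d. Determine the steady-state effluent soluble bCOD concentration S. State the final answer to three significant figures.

From the Monod/SRT balance for a CMAS, S = K_s·(1+k_d θ_c)/[θ_c·(Y k − k_d) − 1] = 48.0 × (1 + 0.111 × 6.53) / [6.53 × (0.342 × 3.70 − 0.111) − 1] = 82.79 / 6.538 = 12.66 mg/L.

S ≈ 12.7 mg/L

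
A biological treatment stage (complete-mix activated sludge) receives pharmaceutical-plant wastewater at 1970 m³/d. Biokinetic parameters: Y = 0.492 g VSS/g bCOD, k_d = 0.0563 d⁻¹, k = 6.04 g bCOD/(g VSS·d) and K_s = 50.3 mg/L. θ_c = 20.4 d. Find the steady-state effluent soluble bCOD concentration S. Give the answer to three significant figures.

S ≈ 1.85 mg/L

Effluent substrate depends only on kinetics and SRT: S = K_s(1 + k_d θ_c) / [θ_c(Yk − k_d) − 1] = 50.3 × (1 + 0.0563 × 20.4) / [20.4 × (0.492 × 6.04 − 0.0563) − 1] = 108.1 / 58.47 = 1.848 mg/L.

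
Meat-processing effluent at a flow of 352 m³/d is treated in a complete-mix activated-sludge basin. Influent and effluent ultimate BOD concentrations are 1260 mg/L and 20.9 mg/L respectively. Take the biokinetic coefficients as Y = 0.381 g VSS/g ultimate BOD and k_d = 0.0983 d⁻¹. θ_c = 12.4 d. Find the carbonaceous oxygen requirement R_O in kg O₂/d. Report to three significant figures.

R_O ≈ 330 kg O₂/d

Observed yield with endogenous decay: Y_obs = Y / (1 + k_d·θ_c) = 0.381 / (1 + 0.0983 × 12.4) = 0.381 / 2.219 = 0.1717 g VSS/g ultimate BOD.
Q·(S₀ − S) = 352 × (1260 − 20.9) × 10⁻³ = 436.2 kg/d removed.
Net sludge production P_X = 0.1717 × 436.2 = 74.89 kg VSS/d.
R_O = Q·ΔS − 1.42 P_X = 436.2 − 106.3 = 329.8 kg O₂/d.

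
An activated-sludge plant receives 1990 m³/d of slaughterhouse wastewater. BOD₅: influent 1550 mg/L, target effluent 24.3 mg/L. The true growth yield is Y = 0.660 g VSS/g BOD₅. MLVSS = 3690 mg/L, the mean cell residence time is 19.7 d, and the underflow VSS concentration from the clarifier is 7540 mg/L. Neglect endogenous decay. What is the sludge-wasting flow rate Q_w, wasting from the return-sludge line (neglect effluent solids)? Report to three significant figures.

Q_w ≈ 266 m³/d

V·X = Y·Q·ΔS·θ_c gives V = 0.660 × 1990 × (1550 − 24.3) × 19.7 / 3690 = 10698 m³.
θ_c = V·X/(Q_w·X_r) when wasting from the recycle, so Q_w = V·X/(θ_c·X_r) = 10698 × 3690 / (19.7 × 7540) = 265.8 m³/d.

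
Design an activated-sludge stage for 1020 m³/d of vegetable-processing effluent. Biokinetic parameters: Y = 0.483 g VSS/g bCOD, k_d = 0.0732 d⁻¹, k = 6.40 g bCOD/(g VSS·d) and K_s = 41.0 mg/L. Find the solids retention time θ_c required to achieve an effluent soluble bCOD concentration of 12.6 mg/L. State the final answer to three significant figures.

From 1/θ_c = Y·k·S/(K_s + S) − k_d: Y·k·S/(K_s+S) = 0.483 × 6.40 × 12.6 / (41.0 + 12.6) = 0.7267 d⁻¹.
1/θ_c = 0.7267 − 0.0732 = 0.6535 d⁻¹, so θ_c = 1.530 d.

θ_c ≈ 1.53 d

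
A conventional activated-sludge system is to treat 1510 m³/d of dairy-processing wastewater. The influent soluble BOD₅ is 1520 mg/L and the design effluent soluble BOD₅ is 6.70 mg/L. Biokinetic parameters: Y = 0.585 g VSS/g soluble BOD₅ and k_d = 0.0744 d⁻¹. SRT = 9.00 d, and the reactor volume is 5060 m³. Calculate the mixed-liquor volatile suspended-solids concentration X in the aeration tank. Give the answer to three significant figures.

X ≈ 1420 mg/L

From V·X·(1 + k_d·θ_c) = Y·Q·(S₀ − S)·θ_c: X = 0.585 × 1510 × (1520 − 6.70) × 9.00 / [5060 × (1 + 0.0744 × 9.00)] = 1424 mg/L.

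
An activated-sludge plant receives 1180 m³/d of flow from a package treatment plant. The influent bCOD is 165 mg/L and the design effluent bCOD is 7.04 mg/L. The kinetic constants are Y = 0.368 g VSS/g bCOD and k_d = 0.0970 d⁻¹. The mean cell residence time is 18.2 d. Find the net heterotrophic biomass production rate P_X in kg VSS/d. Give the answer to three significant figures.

P_X ≈ 24.8 kg VSS/d

The observed yield is Y_obs = Y/(1 + k_d·θ_c) = 0.368 / (1 + 0.0970 × 18.2) = 0.368 / 2.765 = 0.1331 g VSS per g bCOD removed.
Q·(S₀ − S) = 1180 × (165 − 7.04) × 10⁻³ = 186.4 kg/d removed.
So the net sludge growth is P_X = 0.1331 × 186.4 = 24.80 kg VSS/d.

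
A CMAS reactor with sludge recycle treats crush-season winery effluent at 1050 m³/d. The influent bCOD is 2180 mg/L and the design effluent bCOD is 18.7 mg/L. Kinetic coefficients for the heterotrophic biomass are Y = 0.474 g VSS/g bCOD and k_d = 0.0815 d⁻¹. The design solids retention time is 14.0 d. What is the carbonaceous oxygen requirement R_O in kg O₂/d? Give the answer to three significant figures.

R_O ≈ 1560 kg O₂/d

Y_obs = Y / (1 + k_d θ_c) = 0.474 / (1 + 0.0815 × 14.0) = 0.474 / 2.141 = 0.2214.
Q·(S₀ − S) = 1050 × (2180 − 18.7) × 10⁻³ = 2269 kg/d removed.
Biomass synthesised: P_X = Y_obs × 2269 = 502.4 kg VSS/d.
Carbonaceous O₂ demand = substrate oxidised − cell-mass equivalent = 2269 − 1.42 × 502.4 = 1556 kg O₂/d.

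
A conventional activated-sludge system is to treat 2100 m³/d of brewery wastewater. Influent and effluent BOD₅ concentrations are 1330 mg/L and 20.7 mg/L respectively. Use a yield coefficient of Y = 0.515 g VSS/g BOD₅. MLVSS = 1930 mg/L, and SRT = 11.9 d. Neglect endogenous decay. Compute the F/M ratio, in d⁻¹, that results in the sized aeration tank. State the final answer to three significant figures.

F/M ≈ 0.166 d⁻¹

V·X = Y·Q·ΔS·θ_c gives V = 0.515 × 2100 × (1330 − 20.7) × 11.9 / 1930 = 8731 m³.
Food-to-microorganism ratio F/M = Q S₀ / (V X) = 2100 × 1330 / (8731 × 1930) = 0.1658 d⁻¹.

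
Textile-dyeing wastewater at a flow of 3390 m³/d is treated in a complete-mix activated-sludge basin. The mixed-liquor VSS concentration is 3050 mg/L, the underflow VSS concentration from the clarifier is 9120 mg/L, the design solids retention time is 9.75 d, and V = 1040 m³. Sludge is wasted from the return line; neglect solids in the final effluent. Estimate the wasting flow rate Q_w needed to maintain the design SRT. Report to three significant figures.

Q_w ≈ 35.7 m³/d

Wasting from the return line (neglecting effluent solids): Q_w = V·X / (θ_c·X_r) = 1040 × 3050 / (9.75 × 9120) = 35.67 m³/d.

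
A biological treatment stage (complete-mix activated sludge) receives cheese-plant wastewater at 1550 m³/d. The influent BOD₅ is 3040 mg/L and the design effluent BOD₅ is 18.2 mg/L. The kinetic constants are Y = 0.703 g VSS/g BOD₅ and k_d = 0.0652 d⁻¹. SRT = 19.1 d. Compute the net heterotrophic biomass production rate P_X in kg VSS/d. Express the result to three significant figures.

Y_obs = Y / (1 + k_d θ_c) = 0.703 / (1 + 0.0652 × 19.1) = 0.703 / 2.245 = 0.3131.
ΔS = 3040 − 18.2 = 3022 mg/L, so the substrate removal rate is 1550 × 3022/1000 = 4684 kg BOD₅/d.
P_X = Y_obs · Q(S₀ − S) = 0.3131 × 4684 = 1466 kg VSS/d.

P_X ≈ 1470 kg VSS/d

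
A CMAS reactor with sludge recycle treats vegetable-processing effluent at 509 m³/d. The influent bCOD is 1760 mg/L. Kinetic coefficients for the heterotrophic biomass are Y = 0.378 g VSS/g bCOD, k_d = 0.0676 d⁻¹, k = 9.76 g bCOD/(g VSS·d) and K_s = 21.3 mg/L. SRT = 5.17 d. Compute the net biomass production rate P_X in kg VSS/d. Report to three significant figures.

Effluent substrate depends only on kinetics and SRT: S = K_s(1 + k_d θ_c) / [θ_c(Yk − k_d) − 1] = 21.3 × (1 + 0.0676 × 5.17) / [5.17 × (0.378 × 9.76 − 0.0676) − 1] = 28.74 / 17.72 = 1.622 mg/L.
Observed yield with endogenous decay: Y_obs = Y / (1 + k_d·θ_c) = 0.378 / (1 + 0.0676 × 5.17) = 0.378 / 1.349 = 0.2801 g VSS/g bCOD.
Q·(S₀ − S) = 509 × (1760 − 1.62) × 10⁻³ = 895.0 kg/d removed.
Net biomass production P_X = Y_obs × Q·(S₀ − S) = 0.2801 × 895.0 = 250.7 kg VSS/d.

P_X ≈ 251 kg VSS/d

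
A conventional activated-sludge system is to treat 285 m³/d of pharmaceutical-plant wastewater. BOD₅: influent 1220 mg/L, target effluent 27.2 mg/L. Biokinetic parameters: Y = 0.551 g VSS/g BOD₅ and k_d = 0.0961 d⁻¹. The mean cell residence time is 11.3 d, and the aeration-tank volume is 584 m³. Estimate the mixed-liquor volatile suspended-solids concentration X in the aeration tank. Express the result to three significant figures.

X ≈ 1740 mg/L

From V·X·(1 + k_d·θ_c) = Y·Q·(S₀ − S)·θ_c: X = 0.551 × 285 × (1220 − 27.2) × 11.3 / [584 × (1 + 0.0961 × 11.3)] = 1738 mg/L.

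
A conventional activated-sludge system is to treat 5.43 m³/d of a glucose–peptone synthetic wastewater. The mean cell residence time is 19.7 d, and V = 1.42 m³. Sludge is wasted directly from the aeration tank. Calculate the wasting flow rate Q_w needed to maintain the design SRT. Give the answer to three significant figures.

Q_w ≈ 0.0721 m³/d

Wasting from the aeration tank: Q_w = V / θ_c = 1.420 / 19.7 = 0.07208 m³/d.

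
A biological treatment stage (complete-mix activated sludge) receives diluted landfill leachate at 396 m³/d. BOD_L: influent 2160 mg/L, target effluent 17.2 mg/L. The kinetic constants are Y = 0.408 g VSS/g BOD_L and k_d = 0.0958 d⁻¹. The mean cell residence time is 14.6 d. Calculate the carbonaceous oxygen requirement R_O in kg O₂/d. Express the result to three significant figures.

Observed yield with endogenous decay: Y_obs = Y / (1 + k_d·θ_c) = 0.408 / (1 + 0.0958 × 14.6) = 0.408 / 2.399 = 0.1701 g VSS/g BOD_L.
ΔS = 2160 − 17.2 = 2143 mg/L, so the substrate removal rate is 396 × 2143/1000 = 848.5 kg BOD_L/d.
Net sludge production P_X = 0.1701 × 848.5 = 144.3 kg VSS/d.
Carbonaceous O₂ demand = substrate oxidised − cell-mass equivalent = 848.5 − 1.42 × 144.3 = 643.6 kg O₂/d.

R_O ≈ 644 kg O₂/d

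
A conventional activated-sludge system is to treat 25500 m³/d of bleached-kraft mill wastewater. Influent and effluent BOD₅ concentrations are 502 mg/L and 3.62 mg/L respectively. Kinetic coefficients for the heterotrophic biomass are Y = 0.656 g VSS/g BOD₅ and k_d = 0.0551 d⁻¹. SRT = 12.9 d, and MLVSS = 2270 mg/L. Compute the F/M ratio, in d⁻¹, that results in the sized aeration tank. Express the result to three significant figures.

Rearranging the biomass balance for a CMAS with decay, V = Y·Q·ΔS·θ_c / [X·(1+k_d θ_c)] = 0.656 × 25500 × (502 − 3.62) × 12.9 / [2270 × (1 + 0.0551 × 12.9)] = 1.08×10^8 / 3883 = 27693 m³.
Food-to-microorganism ratio F/M = Q S₀ / (V X) = 25500 × 502 / (27693 × 2270) = 0.2036 d⁻¹.

F/M ≈ 0.204 d⁻¹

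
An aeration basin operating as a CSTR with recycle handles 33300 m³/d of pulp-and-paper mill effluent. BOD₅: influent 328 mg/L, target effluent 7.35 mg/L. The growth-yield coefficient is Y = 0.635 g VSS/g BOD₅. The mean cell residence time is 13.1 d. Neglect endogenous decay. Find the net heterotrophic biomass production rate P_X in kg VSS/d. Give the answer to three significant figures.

P_X ≈ 6780 kg VSS/d

No decay correction is needed, so Y_obs = Y = 0.635.
Q·(S₀ − S) = 33300 × (328 − 7.35) × 10⁻³ = 10678 kg/d removed.
Net biomass production P_X = Y_obs × Q·(S₀ − S) = 0.6350 × 10678 = 6780 kg VSS/d.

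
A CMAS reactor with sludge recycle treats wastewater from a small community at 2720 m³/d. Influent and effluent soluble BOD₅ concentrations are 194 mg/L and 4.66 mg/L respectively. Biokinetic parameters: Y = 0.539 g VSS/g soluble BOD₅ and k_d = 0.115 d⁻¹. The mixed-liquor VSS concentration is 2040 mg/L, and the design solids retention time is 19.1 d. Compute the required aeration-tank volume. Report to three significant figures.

V ≈ 813 m³

Steady-state biomass mass balance: V·X·(1 + k_d·θ_c) = Y·Q·(S₀ − S)·θ_c, so V = 0.539 × 2720 × (194 − 4.66) × 19.1 / [2040 × (1 + 0.115 × 19.1)] = 5.3×10^6 / 6521 = 813.1 m³.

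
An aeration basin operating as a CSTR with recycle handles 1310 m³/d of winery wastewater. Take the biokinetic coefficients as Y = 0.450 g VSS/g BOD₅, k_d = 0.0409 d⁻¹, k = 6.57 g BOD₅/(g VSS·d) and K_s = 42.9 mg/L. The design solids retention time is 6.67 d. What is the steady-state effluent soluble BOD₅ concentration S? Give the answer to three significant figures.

S ≈ 2.96 mg/L

For a completely mixed reactor with recycle the Lawrence–McCarty relation gives S = K_s·(1 + k_d·θ_c) / [θ_c·(Y·k − k_d) − 1] = 42.9 × (1 + 0.0409 × 6.67) / [6.67 × (0.450 × 6.57 − 0.0409) − 1] = 54.60 / 18.45 = 2.960 mg/L.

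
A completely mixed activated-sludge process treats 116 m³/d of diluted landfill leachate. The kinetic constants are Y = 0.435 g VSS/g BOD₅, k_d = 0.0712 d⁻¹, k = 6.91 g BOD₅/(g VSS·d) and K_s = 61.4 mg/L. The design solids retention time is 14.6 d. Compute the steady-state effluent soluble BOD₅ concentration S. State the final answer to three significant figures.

From the Monod/SRT balance for a CMAS, S = K_s·(1+k_d θ_c)/[θ_c·(Y k − k_d) − 1] = 61.4 × (1 + 0.0712 × 14.6) / [14.6 × (0.435 × 6.91 − 0.0712) − 1] = 125.2 / 41.85 = 2.993 mg/L.

S ≈ 2.99 mg/L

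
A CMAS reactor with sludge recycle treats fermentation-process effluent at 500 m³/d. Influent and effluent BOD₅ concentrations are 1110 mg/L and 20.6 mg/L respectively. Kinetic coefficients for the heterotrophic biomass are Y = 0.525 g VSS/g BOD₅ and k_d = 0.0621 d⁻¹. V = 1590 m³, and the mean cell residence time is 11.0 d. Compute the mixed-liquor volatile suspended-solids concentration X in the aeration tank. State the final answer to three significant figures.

X ≈ 1180 mg/L

X = Y·Q·ΔS·θ_c / [V·(1 + k_d θ_c)] = 0.525 × 500 × (1110 − 20.6) × 11.0 / [1590 × (1 + 0.0621 × 11.0)] = 1175 mg/L.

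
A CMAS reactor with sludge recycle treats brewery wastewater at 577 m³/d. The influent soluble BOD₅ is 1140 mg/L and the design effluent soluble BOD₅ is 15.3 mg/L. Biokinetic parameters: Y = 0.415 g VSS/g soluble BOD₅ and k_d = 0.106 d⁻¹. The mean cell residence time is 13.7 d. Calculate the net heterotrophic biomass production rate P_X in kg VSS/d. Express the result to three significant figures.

P_X ≈ 110 kg VSS/d

Observed yield with endogenous decay: Y_obs = Y / (1 + k_d·θ_c) = 0.415 / (1 + 0.106 × 13.7) = 0.415 / 2.452 = 0.1692 g VSS/g soluble BOD₅.
Mass of soluble BOD₅ removed per day: Q(S₀ − S) = 577 × 1125 g/m³ = 649.0 kg/d.
Biomass produced: P_X = Y_obs·Q·ΔS = 0.1692 × 649.0 ≈ 109.8 kg VSS/d.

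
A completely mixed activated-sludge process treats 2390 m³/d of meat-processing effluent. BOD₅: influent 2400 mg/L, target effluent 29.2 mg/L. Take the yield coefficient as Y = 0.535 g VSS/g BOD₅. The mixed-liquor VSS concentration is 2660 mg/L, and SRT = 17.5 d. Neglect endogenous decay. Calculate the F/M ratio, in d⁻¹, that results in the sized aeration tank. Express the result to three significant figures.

Biomass mass balance (decay neglected): V·X = Y·Q·(S₀ − S)·θ_c, so V = 0.535 × 2390 × (2400 − 29.2) × 17.5 / 2660 = 19944 m³.
Food-to-microorganism ratio F/M = Q S₀ / (V X) = 2390 × 2400 / (19944 × 2660) = 0.1081 d⁻¹.

F/M ≈ 0.108 d⁻¹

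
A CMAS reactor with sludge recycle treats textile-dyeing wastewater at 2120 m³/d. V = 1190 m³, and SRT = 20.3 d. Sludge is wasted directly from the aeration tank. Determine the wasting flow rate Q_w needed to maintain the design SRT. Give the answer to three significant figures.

Q_w ≈ 58.6 m³/d

With mixed-liquor wasting, θ_c = V/Q_w, so Q_w = V/θ_c = 1190/20.3 = 58.62 m³/d.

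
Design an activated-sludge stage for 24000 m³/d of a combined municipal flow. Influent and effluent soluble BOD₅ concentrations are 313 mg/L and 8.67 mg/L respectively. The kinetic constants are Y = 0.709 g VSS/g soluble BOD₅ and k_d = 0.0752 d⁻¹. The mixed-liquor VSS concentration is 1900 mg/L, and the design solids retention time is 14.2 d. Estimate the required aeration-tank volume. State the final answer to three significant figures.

V ≈ 18700 m³

Steady-state biomass mass balance: V·X·(1 + k_d·θ_c) = Y·Q·(S₀ − S)·θ_c, so V = 0.709 × 24000 × (313 − 8.67) × 14.2 / [1900 × (1 + 0.0752 × 14.2)] = 7.35×10^7 / 3929 = 18716 m³.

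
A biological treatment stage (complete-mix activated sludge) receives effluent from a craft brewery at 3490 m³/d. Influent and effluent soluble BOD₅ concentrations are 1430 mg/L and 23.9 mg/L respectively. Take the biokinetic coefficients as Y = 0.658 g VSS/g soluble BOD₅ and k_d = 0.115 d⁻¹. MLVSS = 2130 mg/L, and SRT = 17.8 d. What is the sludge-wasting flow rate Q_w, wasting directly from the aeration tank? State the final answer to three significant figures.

Rearranging the biomass balance for a CMAS with decay, V = Y·Q·ΔS·θ_c / [X·(1+k_d θ_c)] = 0.658 × 3490 × (1430 − 23.9) × 17.8 / [2130 × (1 + 0.115 × 17.8)] = 5.75×10^7 / 6490 = 8856 m³.
Wasting from the aeration tank: Q_w = V / θ_c = 8856 / 17.8 = 497.5 m³/d.

Q_w ≈ 498 m³/d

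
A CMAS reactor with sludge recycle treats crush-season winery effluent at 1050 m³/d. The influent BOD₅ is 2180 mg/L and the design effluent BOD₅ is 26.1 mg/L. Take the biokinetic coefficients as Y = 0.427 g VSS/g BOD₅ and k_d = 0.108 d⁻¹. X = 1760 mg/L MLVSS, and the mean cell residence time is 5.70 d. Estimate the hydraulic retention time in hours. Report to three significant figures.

Rearranging the biomass balance for a CMAS with decay, V = Y·Q·ΔS·θ_c / [X·(1+k_d θ_c)] = 0.427 × 1050 × (2180 − 26.1) × 5.70 / [1760 × (1 + 0.108 × 5.70)] = 5.5×10^6 / 2843 = 1936 m³.
HRT = V/Q = 1936 m³ / 1050 m³·d⁻¹ = 1.844 d × 24 = 44.25 h.

τ ≈ 44.2 h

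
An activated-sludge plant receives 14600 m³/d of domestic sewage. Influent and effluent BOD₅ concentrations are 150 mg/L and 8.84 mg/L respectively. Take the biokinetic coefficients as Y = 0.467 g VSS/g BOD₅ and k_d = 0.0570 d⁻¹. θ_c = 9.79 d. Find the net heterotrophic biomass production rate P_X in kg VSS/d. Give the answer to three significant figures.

P_X ≈ 618 kg VSS/d

Observed yield with endogenous decay: Y_obs = Y / (1 + k_d·θ_c) = 0.467 / (1 + 0.0570 × 9.79) = 0.467 / 1.558 = 0.2997 g VSS/g BOD₅.
Q·(S₀ − S) = 14600 × (150 − 8.84) × 10⁻³ = 2061 kg/d removed.
So the net sludge growth is P_X = 0.2997 × 2061 = 617.7 kg VSS/d.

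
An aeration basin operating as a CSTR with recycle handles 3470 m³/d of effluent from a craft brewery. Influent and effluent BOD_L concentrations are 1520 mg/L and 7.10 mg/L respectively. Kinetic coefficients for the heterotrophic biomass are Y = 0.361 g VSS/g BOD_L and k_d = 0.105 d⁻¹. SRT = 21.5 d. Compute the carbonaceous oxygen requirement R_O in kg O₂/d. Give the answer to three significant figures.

R_O ≈ 4420 kg O₂/d

Correct the yield for decay: Y_obs = Y/(1 + k_d θ_c) = 0.361 / (1 + 0.105 × 21.5) = 0.361 / 3.257 = 0.1108.
Q·(S₀ − S) = 3470 × (1520 − 7.10) × 10⁻³ = 5250 kg/d removed.
Biomass synthesised: P_X = Y_obs × 5250 = 581.8 kg VSS/d.
R_O = Q·ΔS − 1.42 P_X = 5250 − 826.1 = 4424 kg O₂/d.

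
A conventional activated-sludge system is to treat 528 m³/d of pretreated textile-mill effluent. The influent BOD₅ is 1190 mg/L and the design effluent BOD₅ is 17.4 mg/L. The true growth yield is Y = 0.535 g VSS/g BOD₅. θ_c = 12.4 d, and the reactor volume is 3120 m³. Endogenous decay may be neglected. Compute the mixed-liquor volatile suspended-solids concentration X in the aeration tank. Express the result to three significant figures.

X ≈ 1320 mg/L

X = Y·Q·ΔS·θ_c / V = 0.535 × 528 × (1190 − 17.4) × 12.4 / 3120 = 1316 mg/L.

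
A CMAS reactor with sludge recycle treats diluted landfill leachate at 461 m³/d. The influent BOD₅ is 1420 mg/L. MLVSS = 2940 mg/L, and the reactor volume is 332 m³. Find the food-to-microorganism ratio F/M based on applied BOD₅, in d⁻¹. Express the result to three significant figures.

F/M = Q·S₀ / (V·X) = 461 × 1420 / (332.0 × 2940) = 0.6707 g BOD₅·(g VSS·d)⁻¹.

F/M ≈ 0.671 d⁻¹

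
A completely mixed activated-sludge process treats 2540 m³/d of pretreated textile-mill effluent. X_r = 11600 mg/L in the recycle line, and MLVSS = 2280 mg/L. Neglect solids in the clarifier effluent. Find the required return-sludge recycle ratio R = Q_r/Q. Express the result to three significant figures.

R ≈ 0.245

Solids balance on the clarifier gives (1+R)X = R·X_r, so R = X/(X_r − X) = 2280 / (11600 − 2280) = 0.2446.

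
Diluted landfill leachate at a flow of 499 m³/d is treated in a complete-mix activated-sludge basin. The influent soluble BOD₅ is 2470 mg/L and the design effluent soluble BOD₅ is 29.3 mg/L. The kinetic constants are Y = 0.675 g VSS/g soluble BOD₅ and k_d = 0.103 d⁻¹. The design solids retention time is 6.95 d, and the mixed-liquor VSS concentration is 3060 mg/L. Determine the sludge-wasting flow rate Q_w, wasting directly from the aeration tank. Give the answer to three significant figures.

Steady-state biomass mass balance: V·X·(1 + k_d·θ_c) = Y·Q·(S₀ − S)·θ_c, so V = 0.675 × 499 × (2470 − 29.3) × 6.95 / [3060 × (1 + 0.103 × 6.95)] = 5.71×10^6 / 5251 = 1088 m³.
For wasting at MLVSS concentration, Q_w = V/θ_c = 1088/6.95 = 156.6 m³/d.

Q_w ≈ 157 m³/d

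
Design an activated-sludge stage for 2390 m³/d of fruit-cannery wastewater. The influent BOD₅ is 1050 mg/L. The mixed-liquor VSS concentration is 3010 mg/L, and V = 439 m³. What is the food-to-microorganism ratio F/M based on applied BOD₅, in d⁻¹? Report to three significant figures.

F/M ≈ 1.90 d⁻¹

F/M = Q·S₀ / (V·X) = 2390 × 1050 / (439.0 × 3010) = 1.899 g BOD₅·(g VSS·d)⁻¹.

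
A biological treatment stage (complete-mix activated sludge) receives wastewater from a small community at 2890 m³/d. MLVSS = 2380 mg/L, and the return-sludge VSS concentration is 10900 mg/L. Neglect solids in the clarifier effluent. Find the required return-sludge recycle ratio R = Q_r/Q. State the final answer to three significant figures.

R ≈ 0.279

Solids balance on the clarifier gives (1+R)X = R·X_r, so R = X/(X_r − X) = 2380 / (10900 − 2380) = 0.2793.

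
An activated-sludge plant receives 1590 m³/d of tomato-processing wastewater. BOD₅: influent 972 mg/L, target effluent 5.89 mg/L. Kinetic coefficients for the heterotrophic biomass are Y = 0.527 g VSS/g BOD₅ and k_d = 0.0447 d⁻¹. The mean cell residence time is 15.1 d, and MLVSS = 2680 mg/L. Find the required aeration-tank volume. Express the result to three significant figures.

V ≈ 2720 m³

Steady-state biomass mass balance: V·X·(1 + k_d·θ_c) = Y·Q·(S₀ − S)·θ_c, so V = 0.527 × 1590 × (972 − 5.89) × 15.1 / [2680 × (1 + 0.0447 × 15.1)] = 1.22×10^7 / 4489 = 2723 m³.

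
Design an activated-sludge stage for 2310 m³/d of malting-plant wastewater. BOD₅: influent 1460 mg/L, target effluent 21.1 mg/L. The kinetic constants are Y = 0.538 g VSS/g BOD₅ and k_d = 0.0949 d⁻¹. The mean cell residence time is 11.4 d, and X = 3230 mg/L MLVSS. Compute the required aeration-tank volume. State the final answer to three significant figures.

From the SRT design equation V = Y Q (S₀−S) θ_c / [X (1 + k_d θ_c)] = 0.538 × 2310 × (1460 − 21.1) × 11.4 / [3230 × (1 + 0.0949 × 11.4)] = 2.04×10^7 / 6724 = 3032 m³.

V ≈ 3030 m³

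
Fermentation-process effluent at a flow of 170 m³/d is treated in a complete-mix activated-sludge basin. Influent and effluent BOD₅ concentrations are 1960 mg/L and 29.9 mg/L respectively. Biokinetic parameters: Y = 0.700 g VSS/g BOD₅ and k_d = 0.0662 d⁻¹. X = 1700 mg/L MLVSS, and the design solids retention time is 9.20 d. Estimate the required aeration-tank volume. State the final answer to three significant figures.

V ≈ 773 m³

From the SRT design equation V = Y Q (S₀−S) θ_c / [X (1 + k_d θ_c)] = 0.700 × 170 × (1960 − 29.9) × 9.20 / [1700 × (1 + 0.0662 × 9.20)] = 2.11×10^6 / 2735 = 772.5 m³.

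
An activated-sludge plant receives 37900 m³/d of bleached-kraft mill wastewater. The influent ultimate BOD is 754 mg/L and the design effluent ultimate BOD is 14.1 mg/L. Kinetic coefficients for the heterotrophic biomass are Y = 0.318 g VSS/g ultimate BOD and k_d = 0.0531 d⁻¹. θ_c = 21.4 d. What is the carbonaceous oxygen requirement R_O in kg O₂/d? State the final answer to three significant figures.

R_O ≈ 22100 kg O₂/d

Correct the yield for decay: Y_obs = Y/(1 + k_d θ_c) = 0.318 / (1 + 0.0531 × 21.4) = 0.318 / 2.136 = 0.1489.
Q·(S₀ − S) = 37900 × (754 − 14.1) × 10⁻³ = 28042 kg/d removed.
Net sludge production P_X = 0.1489 × 28042 = 4174 kg VSS/d.
Carbonaceous O₂ demand = substrate oxidised − cell-mass equivalent = 28042 − 1.42 × 4174 = 22115 kg O₂/d.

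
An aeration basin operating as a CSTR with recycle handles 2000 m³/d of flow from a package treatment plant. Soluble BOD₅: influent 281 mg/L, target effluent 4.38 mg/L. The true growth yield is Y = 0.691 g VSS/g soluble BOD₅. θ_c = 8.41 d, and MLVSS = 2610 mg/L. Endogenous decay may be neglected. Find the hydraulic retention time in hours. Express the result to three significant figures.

τ ≈ 14.8 h

V·X = Y·Q·ΔS·θ_c gives V = 0.691 × 2000 × (281 − 4.38) × 8.41 / 2610 = 1232 m³.
τ = V/Q = 1232/2000 = 0.6159 d, or 14.78 h.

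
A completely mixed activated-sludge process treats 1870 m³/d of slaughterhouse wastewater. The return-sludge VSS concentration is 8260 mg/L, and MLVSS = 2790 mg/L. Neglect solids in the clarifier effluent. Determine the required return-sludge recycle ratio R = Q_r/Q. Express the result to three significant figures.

R ≈ 0.510

Mass balance around the secondary clarifier (neglecting effluent solids): R = X / (X_r − X) = 2790 / (8260 − 2790) = 0.5101.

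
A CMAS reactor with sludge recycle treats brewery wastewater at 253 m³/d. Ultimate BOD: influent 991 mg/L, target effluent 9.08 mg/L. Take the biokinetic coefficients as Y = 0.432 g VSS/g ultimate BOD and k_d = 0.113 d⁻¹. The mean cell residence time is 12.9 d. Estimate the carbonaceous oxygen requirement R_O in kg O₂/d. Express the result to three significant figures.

Observed yield with endogenous decay: Y_obs = Y / (1 + k_d·θ_c) = 0.432 / (1 + 0.113 × 12.9) = 0.432 / 2.458 = 0.1758 g VSS/g ultimate BOD.
Mass of ultimate BOD removed per day: Q(S₀ − S) = 253 × 981.9 g/m³ = 248.4 kg/d.
Net sludge production P_X = 0.1758 × 248.4 = 43.67 kg VSS/d.
Carbonaceous O₂ demand = substrate oxidised − cell-mass equivalent = 248.4 − 1.42 × 43.67 = 186.4 kg O₂/d.

R_O ≈ 186 kg O₂/d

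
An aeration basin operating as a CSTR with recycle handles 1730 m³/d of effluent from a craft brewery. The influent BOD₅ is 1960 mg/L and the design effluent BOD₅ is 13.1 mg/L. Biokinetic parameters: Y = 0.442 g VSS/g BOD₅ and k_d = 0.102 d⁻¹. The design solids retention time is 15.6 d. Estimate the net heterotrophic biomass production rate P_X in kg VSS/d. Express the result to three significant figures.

Observed yield with endogenous decay: Y_obs = Y / (1 + k_d·θ_c) = 0.442 / (1 + 0.102 × 15.6) = 0.442 / 2.591 = 0.1706 g VSS/g BOD₅.
ΔS = 1960 − 13.1 = 1947 mg/L, so the substrate removal rate is 1730 × 1947/1000 = 3368 kg BOD₅/d.
Net biomass production P_X = Y_obs × Q·(S₀ − S) = 0.1706 × 3368 = 574.5 kg VSS/d.

P_X ≈ 575 kg VSS/d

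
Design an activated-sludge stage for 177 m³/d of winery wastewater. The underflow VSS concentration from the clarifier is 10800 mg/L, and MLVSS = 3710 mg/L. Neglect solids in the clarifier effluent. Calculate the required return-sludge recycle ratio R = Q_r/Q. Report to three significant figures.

R = Q_r/Q = X/(X_r − X) = 3710 / (10800 − 3710) = 0.5233.

R ≈ 0.523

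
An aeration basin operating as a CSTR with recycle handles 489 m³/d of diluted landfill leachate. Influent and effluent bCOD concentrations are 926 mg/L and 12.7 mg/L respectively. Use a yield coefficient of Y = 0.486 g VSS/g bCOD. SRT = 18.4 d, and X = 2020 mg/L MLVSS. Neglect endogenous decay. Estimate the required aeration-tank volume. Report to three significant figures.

V ≈ 1980 m³

V·X = Y·Q·ΔS·θ_c gives V = 0.486 × 489 × (926 − 12.7) × 18.4 / 2020 = 1977 m³.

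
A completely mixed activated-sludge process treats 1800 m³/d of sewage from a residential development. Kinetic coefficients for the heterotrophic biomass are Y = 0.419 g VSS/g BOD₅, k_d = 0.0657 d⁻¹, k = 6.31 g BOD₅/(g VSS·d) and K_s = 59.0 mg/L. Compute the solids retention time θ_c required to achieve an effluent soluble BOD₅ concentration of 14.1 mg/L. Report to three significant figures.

At the target effluent, Y k S/(K_s+S) = 0.419×6.31×14.1/73.10 = 0.5100 d⁻¹.
θ_c = 1/(μ − k_d) = 1/(0.5100 − 0.0657) = 1/0.4443 = 2.251 d.

θ_c ≈ 2.25 d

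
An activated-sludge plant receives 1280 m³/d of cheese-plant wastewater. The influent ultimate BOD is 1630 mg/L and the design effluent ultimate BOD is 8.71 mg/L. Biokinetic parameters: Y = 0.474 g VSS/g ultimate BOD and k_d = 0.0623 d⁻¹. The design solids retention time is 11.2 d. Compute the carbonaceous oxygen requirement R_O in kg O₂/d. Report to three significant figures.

R_O ≈ 1250 kg O₂/d

Y_obs = Y / (1 + k_d θ_c) = 0.474 / (1 + 0.0623 × 11.2) = 0.474 / 1.698 = 0.2792.
Q·(S₀ − S) = 1280 × (1630 − 8.71) × 10⁻³ = 2075 kg/d removed.
P_X = Y_obs·Q·(S₀ − S) = 0.2792 × 2075 = 579.4 kg VSS/d.
R_O = Q·ΔS − 1.42 P_X = 2075 − 822.7 = 1253 kg O₂/d.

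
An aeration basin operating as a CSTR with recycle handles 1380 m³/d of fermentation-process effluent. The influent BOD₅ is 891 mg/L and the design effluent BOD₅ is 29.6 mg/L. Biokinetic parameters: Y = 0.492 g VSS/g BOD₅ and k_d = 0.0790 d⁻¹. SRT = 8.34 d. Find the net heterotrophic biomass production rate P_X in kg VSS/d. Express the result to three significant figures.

P_X ≈ 353 kg VSS/d

Y_obs = Y / (1 + k_d θ_c) = 0.492 / (1 + 0.0790 × 8.34) = 0.492 / 1.659 = 0.2966.
Mass of BOD₅ removed per day: Q(S₀ − S) = 1380 × 861.4 g/m³ = 1189 kg/d.
P_X = Y_obs · Q(S₀ − S) = 0.2966 × 1189 = 352.6 kg VSS/d.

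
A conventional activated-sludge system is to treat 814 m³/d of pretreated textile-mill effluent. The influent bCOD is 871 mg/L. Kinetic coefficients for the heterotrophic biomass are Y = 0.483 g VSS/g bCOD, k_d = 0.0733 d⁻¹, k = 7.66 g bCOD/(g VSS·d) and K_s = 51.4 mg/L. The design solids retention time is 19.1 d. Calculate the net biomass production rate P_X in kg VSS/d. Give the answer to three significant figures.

P_X ≈ 142 kg VSS/d

From the Monod/SRT balance for a CMAS, S = K_s·(1+k_d θ_c)/[θ_c·(Y k − k_d) − 1] = 51.4 × (1 + 0.0733 × 19.1) / [19.1 × (0.483 × 7.66 − 0.0733) − 1] = 123.4 / 68.27 = 1.807 mg/L.
Y_obs = Y / (1 + k_d θ_c) = 0.483 / (1 + 0.0733 × 19.1) = 0.483 / 2.400 = 0.2012.
Mass of bCOD removed per day: Q(S₀ − S) = 814 × 869.2 g/m³ = 707.5 kg/d.
Biomass produced: P_X = Y_obs·Q·ΔS = 0.2012 × 707.5 ≈ 142.4 kg VSS/d.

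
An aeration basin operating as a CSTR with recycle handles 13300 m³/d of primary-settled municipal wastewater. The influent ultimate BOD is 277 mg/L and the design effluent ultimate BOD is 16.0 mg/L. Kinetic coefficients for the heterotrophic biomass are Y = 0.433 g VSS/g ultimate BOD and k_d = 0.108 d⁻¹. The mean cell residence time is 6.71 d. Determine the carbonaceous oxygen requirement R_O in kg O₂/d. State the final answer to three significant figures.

The observed yield is Y_obs = Y/(1 + k_d·θ_c) = 0.433 / (1 + 0.108 × 6.71) = 0.433 / 1.725 = 0.2511 g VSS per g ultimate BOD removed.
Q·(S₀ − S) = 13300 × (277 − 16.0) × 10⁻³ = 3471 kg/d removed.
Net sludge production P_X = 0.2511 × 3471 = 871.5 kg VSS/d.
R_O = Q·(S₀ − S) − 1.42·P_X = 3471 − 1.42 × 871.5 = 2234 kg O₂/d.

R_O ≈ 2230 kg O₂/d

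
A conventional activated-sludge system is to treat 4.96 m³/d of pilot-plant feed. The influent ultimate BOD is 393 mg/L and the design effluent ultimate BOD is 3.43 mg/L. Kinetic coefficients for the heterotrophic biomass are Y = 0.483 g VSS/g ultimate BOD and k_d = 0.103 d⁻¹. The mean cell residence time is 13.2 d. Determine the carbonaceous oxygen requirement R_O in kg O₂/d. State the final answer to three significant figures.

R_O ≈ 1.37 kg O₂/d

The observed yield is Y_obs = Y/(1 + k_d·θ_c) = 0.483 / (1 + 0.103 × 13.2) = 0.483 / 2.360 = 0.2047 g VSS per g ultimate BOD removed.
Mass of ultimate BOD removed per day: Q(S₀ − S) = 4.96 × 389.6 g/m³ = 1.932 kg/d.
Net sludge production P_X = 0.2047 × 1.932 = 0.3955 kg VSS/d.
Carbonaceous O₂ demand = substrate oxidised − cell-mass equivalent = 1.932 − 1.42 × 0.3955 = 1.371 kg O₂/d.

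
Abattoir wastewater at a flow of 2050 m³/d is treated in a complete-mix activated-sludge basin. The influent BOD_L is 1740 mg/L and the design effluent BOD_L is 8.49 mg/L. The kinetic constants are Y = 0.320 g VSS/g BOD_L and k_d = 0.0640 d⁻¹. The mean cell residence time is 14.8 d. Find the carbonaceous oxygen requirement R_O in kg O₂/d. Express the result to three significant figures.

The observed yield is Y_obs = Y/(1 + k_d·θ_c) = 0.320 / (1 + 0.0640 × 14.8) = 0.320 / 1.947 = 0.1643 g VSS per g BOD_L removed.
Mass of BOD_L removed per day: Q(S₀ − S) = 2050 × 1732 g/m³ = 3550 kg/d.
Biomass synthesised: P_X = Y_obs × 3550 = 583.3 kg VSS/d.
Carbonaceous O₂ demand = substrate oxidised − cell-mass equivalent = 3550 − 1.42 × 583.3 = 2721 kg O₂/d.

R_O ≈ 2720 kg O₂/d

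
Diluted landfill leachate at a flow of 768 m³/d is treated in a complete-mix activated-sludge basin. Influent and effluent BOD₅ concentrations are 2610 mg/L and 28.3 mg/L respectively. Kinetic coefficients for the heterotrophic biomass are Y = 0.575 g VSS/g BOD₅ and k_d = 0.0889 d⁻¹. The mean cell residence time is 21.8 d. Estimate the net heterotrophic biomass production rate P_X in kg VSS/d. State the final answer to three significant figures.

Correct the yield for decay: Y_obs = Y/(1 + k_d θ_c) = 0.575 / (1 + 0.0889 × 21.8) = 0.575 / 2.938 = 0.1957.
Q·(S₀ − S) = 768 × (2610 − 28.3) × 10⁻³ = 1983 kg/d removed.
So the net sludge growth is P_X = 0.1957 × 1983 = 388.0 kg VSS/d.

P_X ≈ 388 kg VSS/d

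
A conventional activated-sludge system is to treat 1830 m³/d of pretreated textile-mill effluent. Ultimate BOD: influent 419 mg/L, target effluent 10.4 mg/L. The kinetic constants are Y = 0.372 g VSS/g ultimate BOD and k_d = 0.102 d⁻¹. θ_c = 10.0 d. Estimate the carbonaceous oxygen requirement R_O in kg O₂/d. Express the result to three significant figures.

R_O ≈ 552 kg O₂/d

Correct the yield for decay: Y_obs = Y/(1 + k_d θ_c) = 0.372 / (1 + 0.102 × 10.0) = 0.372 / 2.020 = 0.1842.
Mass of ultimate BOD removed per day: Q(S₀ − S) = 1830 × 408.6 g/m³ = 747.7 kg/d.
Biomass synthesised: P_X = Y_obs × 747.7 = 137.7 kg VSS/d.
Carbonaceous O₂ demand = substrate oxidised − cell-mass equivalent = 747.7 − 1.42 × 137.7 = 552.2 kg O₂/d.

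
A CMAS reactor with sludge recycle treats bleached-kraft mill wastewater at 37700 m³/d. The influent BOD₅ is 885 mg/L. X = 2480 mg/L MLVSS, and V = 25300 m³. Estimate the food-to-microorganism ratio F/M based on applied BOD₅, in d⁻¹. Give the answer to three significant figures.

F/M ≈ 0.532 d⁻¹

F/M = Q·S₀ / (V·X) = 37700 × 885 / (25300 × 2480) = 0.5318 g BOD₅·(g VSS·d)⁻¹.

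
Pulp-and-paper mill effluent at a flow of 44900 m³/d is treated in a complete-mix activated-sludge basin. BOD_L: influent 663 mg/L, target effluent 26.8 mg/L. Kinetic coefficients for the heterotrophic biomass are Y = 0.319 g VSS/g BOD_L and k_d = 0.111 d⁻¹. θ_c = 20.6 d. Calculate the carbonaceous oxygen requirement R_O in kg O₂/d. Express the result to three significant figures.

R_O ≈ 24600 kg O₂/d

Observed yield with endogenous decay: Y_obs = Y / (1 + k_d·θ_c) = 0.319 / (1 + 0.111 × 20.6) = 0.319 / 3.287 = 0.09706 g VSS/g BOD_L.
ΔS = 663 − 26.8 = 636.2 mg/L, so the substrate removal rate is 44900 × 636.2/1000 = 28565 kg BOD_L/d.
Net sludge production P_X = 0.09706 × 28565 = 2773 kg VSS/d.
R_O = Q·(S₀ − S) − 1.42·P_X = 28565 − 1.42 × 2773 = 24628 kg O₂/d.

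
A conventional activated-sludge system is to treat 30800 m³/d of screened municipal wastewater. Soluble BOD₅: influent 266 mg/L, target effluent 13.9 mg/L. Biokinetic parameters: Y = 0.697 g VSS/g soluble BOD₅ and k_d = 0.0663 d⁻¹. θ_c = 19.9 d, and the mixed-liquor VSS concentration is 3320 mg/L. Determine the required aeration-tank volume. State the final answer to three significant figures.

V ≈ 14000 m³

Steady-state biomass mass balance: V·X·(1 + k_d·θ_c) = Y·Q·(S₀ − S)·θ_c, so V = 0.697 × 30800 × (266 − 13.9) × 19.9 / [3320 × (1 + 0.0663 × 19.9)] = 1.08×10^8 / 7700 = 13986 m³.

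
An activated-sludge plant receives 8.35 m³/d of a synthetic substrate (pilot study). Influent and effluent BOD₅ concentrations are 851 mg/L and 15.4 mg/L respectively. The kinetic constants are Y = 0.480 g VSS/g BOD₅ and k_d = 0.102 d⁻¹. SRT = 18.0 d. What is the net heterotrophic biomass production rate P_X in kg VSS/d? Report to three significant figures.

P_X ≈ 1.18 kg VSS/d

Y_obs = Y / (1 + k_d θ_c) = 0.480 / (1 + 0.102 × 18.0) = 0.480 / 2.836 = 0.1693.
Substrate removed = Q·(S₀ − S) = 8.35 m³/d × (851 − 15.4) g/m³ = 6.98×10^3 g/d = 6.977 kg/d.
So the net sludge growth is P_X = 0.1693 × 6.977 = 1.181 kg VSS/d.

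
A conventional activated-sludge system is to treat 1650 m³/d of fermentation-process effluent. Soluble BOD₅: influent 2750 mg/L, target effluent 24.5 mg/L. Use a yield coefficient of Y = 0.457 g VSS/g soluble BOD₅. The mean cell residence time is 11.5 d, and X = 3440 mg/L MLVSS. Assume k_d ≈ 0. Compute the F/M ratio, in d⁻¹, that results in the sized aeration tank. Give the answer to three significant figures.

V·X = Y·Q·ΔS·θ_c gives V = 0.457 × 1650 × (2750 − 24.5) × 11.5 / 3440 = 6870 m³.
F/M = applied load / biomass = Q·S₀/(V·X) = 1650 × 2750 / (6870 × 3440) = 0.1920 d⁻¹.

F/M ≈ 0.192 d⁻¹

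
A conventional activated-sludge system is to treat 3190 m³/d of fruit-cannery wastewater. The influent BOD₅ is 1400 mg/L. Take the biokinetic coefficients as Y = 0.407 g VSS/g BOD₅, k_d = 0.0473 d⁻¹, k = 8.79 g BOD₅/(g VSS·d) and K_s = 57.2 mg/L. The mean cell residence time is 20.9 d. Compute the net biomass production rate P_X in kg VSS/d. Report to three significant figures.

Effluent substrate depends only on kinetics and SRT: S = K_s(1 + k_d θ_c) / [θ_c(Yk − k_d) − 1] = 57.2 × (1 + 0.0473 × 20.9) / [20.9 × (0.407 × 8.79 − 0.0473) − 1] = 113.7 / 72.78 = 1.563 mg/L.
Observed yield with endogenous decay: Y_obs = Y / (1 + k_d·θ_c) = 0.407 / (1 + 0.0473 × 20.9) = 0.407 / 1.989 = 0.2047 g VSS/g BOD₅.
Mass of BOD₅ removed per day: Q(S₀ − S) = 3190 × 1398 g/m³ = 4461 kg/d.
So the net sludge growth is P_X = 0.2047 × 4461 = 913.0 kg VSS/d.

P_X ≈ 913 kg VSS/d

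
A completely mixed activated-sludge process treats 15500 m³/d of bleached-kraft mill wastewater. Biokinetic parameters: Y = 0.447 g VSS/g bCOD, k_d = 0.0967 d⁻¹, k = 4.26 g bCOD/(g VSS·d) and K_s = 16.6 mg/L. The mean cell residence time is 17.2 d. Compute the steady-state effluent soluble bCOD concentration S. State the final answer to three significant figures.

From the Monod/SRT balance for a CMAS, S = K_s·(1+k_d θ_c)/[θ_c·(Y k − k_d) − 1] = 16.6 × (1 + 0.0967 × 17.2) / [17.2 × (0.447 × 4.26 − 0.0967) − 1] = 44.21 / 30.09 = 1.469 mg/L.

S ≈ 1.47 mg/L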